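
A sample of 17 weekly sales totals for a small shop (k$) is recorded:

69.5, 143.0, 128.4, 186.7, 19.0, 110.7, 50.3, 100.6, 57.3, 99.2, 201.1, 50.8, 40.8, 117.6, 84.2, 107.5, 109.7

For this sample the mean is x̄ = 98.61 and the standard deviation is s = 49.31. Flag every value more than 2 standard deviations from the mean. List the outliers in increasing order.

201.1

Cutoffs at x̄ ± 2s: 98.61 ± 2·49.31 = [-0.01, 197.23].
201.1: z = 2.08, |z| > 2 → outlier.
Every other value lies within [-0.01, 197.23].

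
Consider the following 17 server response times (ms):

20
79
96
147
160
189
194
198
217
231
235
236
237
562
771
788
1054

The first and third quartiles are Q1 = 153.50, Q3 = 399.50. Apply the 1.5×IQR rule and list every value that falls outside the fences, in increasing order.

771, 788, 1054

IQR = Q3 − Q1 = 399.50 − 153.50 = 246.00.
Lower fence = Q1 − 1.5·IQR = 153.50 − 369.00 = -215.50.
Upper fence = Q3 + 1.5·IQR = 399.50 + 369.00 = 768.50.
771 > 768.50 → outlier.
788 > 768.50 → outlier.
1054 > 768.50 → outlier.
All remaining values lie within [-215.50, 768.50].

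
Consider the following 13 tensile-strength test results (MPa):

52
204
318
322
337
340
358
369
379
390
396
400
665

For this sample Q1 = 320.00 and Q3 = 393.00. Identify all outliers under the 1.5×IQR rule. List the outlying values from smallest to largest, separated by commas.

IQR = Q3 − Q1 = 393.00 − 320.00 = 73.00.
Lower fence = Q1 − 1.5·IQR = 320.00 − 109.50 = 210.50.
Upper fence = Q3 + 1.5·IQR = 393.00 + 109.50 = 502.50.
52 < 210.50 → outlier.
204 < 210.50 → outlier.
665 > 502.50 → outlier.
All remaining values lie within [210.50, 502.50].

52, 204, 665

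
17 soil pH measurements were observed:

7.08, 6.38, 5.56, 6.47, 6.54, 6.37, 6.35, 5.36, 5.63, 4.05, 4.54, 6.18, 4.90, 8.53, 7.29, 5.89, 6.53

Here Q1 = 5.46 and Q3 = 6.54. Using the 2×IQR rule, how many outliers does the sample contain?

0

IQR = 1.08; fences at 5.46 − 2.16 = 3.30 and 6.54 + 2.16 = 8.70.
Every value lies within the cutoffs.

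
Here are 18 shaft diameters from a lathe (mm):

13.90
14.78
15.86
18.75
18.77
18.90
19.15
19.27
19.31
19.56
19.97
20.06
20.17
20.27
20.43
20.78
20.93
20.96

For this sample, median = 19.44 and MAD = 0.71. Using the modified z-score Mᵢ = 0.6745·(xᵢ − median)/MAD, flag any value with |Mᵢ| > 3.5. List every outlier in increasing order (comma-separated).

13.90, 14.78

|Mᵢ| > 3.5 ⇔ |xᵢ − 19.44| > 3.5·0.71/0.6745 = 3.68.
So outliers lie outside [15.76, 23.12].
13.90: M = -5.26 → outlier.
14.78: M = -4.43 → outlier.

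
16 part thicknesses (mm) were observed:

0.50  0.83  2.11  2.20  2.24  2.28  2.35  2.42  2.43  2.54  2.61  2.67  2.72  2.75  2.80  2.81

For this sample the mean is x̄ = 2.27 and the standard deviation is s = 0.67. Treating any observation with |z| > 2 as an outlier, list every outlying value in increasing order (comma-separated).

Cutoffs at x̄ ± 2s: 2.27 ± 2·0.67 = [0.93, 3.61].
0.50: z = -2.64, |z| > 2 → outlier.
0.83: z = -2.15, |z| > 2 → outlier.
Every other value lies within [0.93, 3.61].

0.50, 0.83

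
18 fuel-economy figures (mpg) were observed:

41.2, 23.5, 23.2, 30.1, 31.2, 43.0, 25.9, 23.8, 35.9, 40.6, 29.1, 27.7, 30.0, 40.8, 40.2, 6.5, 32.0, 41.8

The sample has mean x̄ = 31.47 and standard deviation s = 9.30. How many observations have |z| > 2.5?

Cutoffs: x̄ ± 2.5s = [8.22, 54.72].
Outside the cutoffs: 6.5.

1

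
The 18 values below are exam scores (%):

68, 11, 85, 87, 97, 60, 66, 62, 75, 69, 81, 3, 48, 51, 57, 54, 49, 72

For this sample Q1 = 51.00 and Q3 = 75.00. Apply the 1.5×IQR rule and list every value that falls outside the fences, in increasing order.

3, 11

IQR = Q3 − Q1 = 75.00 − 51.00 = 24.00.
Lower fence = Q1 − 1.5·IQR = 51.00 − 36.00 = 15.00.
Upper fence = Q3 + 1.5·IQR = 75.00 + 36.00 = 111.00.
3 < 15.00 → outlier.
11 < 15.00 → outlier.
All remaining values lie within [15.00, 111.00].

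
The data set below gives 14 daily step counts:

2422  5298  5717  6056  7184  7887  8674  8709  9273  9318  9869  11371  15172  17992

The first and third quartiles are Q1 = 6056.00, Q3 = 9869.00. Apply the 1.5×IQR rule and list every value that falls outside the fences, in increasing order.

17992

IQR = Q3 − Q1 = 9869.00 − 6056.00 = 3813.00.
Lower fence = Q1 − 1.5·IQR = 6056.00 − 5719.50 = 336.50.
Upper fence = Q3 + 1.5·IQR = 9869.00 + 5719.50 = 15588.50.
17992 > 15588.50 → outlier.
All remaining values lie within [336.50, 15588.50].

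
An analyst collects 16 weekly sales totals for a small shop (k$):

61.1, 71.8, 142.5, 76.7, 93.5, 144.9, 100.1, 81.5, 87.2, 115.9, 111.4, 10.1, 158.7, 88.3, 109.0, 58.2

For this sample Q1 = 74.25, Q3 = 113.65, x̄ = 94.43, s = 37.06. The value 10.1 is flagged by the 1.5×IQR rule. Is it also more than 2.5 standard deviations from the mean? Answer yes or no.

no

z = (10.1 − 94.43) / 37.06 = -2.28.
|z| = 2.28 ≤ 2.5.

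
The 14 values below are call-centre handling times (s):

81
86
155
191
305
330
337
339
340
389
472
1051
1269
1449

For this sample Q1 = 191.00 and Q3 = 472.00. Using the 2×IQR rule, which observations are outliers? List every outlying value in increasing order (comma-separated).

IQR = Q3 − Q1 = 472.00 − 191.00 = 281.00.
Lower fence = Q1 − 2·IQR = 191.00 − 562.00 = -371.00.
Upper fence = Q3 + 2·IQR = 472.00 + 562.00 = 1034.00.
1051 > 1034.00 → outlier.
1269 > 1034.00 → outlier.
1449 > 1034.00 → outlier.
All remaining values lie within [-371.00, 1034.00].

1051, 1269, 1449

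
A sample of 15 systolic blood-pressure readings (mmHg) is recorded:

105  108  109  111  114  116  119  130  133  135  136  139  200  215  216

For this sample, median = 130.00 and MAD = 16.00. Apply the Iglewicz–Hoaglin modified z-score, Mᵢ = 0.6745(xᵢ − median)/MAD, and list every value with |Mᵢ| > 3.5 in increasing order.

215, 216

|Mᵢ| > 3.5 ⇔ |xᵢ − 130.00| > 3.5·16.00/0.6745 = 83.02.
So outliers lie outside [46.98, 213.02].
215: M = 3.58 → outlier.
216: M = 3.63 → outlier.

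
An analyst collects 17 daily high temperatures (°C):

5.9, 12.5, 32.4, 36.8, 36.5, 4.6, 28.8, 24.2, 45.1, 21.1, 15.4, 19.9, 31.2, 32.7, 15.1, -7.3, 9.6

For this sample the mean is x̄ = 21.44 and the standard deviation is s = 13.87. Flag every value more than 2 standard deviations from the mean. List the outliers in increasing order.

Cutoffs at x̄ ± 2s: 21.44 ± 2·13.87 = [-6.30, 49.18].
-7.3: z = -2.07, |z| > 2 → outlier.
Every other value lies within [-6.30, 49.18].

-7.3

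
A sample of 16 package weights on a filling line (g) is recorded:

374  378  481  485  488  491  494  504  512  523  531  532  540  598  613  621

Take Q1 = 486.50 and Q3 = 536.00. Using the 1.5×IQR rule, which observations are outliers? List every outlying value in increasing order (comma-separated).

IQR = Q3 − Q1 = 536.00 − 486.50 = 49.50.
Lower fence = Q1 − 1.5·IQR = 486.50 − 74.25 = 412.25.
Upper fence = Q3 + 1.5·IQR = 536.00 + 74.25 = 610.25.
374 < 412.25 → outlier.
378 < 412.25 → outlier.
613 > 610.25 → outlier.
621 > 610.25 → outlier.
All remaining values lie within [412.25, 610.25].

374, 378, 613, 621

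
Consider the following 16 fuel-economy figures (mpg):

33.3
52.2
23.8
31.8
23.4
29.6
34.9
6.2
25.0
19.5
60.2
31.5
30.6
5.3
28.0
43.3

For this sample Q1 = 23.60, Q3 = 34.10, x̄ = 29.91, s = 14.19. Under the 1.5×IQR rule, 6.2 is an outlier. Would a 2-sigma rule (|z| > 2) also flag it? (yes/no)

no

z = (6.2 − 29.91) / 14.19 = -1.67.
|z| = 1.67 ≤ 2.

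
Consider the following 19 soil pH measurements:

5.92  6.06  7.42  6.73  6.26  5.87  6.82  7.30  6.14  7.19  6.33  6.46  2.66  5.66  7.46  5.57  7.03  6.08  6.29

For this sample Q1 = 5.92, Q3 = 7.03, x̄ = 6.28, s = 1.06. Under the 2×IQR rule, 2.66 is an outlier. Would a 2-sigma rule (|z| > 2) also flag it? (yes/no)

yes

z = (2.66 − 6.28) / 1.06 = -3.42.
|z| = 3.42 > 2.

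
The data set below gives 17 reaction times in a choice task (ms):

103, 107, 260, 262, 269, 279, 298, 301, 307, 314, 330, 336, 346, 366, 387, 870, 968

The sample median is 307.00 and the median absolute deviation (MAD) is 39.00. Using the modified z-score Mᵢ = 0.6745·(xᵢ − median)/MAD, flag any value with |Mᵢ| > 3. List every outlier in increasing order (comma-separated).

|Mᵢ| > 3 ⇔ |xᵢ − 307.00| > 3·39.00/0.6745 = 173.46.
So outliers lie outside [133.54, 480.46].
103: M = -3.53 → outlier.
107: M = -3.46 → outlier.
870: M = 9.74 → outlier.
968: M = 11.43 → outlier.

103, 107, 870, 968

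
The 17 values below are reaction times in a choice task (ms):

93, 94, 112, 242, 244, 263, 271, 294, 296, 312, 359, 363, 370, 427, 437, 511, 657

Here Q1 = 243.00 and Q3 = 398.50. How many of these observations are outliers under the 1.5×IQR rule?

1

IQR = 155.50; fences at 243.00 − 233.25 = 9.75 and 398.50 + 233.25 = 631.75.
Outside the cutoffs: 657.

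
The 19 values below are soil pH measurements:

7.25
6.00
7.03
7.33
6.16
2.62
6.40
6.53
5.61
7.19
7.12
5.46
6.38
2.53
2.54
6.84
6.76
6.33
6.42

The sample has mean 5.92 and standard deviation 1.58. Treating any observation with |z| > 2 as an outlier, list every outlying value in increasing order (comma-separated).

Cutoffs at x̄ ± 2s: 5.92 ± 2·1.58 = [2.76, 9.08].
2.53: z = -2.15, |z| > 2 → outlier.
2.54: z = -2.14, |z| > 2 → outlier.
2.62: z = -2.09, |z| > 2 → outlier.
Every other value lies within [2.76, 9.08].

2.53, 2.54, 2.62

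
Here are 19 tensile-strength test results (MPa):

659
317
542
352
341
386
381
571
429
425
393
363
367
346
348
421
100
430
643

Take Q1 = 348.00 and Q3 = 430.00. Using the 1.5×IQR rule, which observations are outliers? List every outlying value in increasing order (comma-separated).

100, 571, 643, 659

IQR = Q3 − Q1 = 430.00 − 348.00 = 82.00.
Lower fence = Q1 − 1.5·IQR = 348.00 − 123.00 = 225.00.
Upper fence = Q3 + 1.5·IQR = 430.00 + 123.00 = 553.00.
100 < 225.00 → outlier.
571 > 553.00 → outlier.
643 > 553.00 → outlier.
659 > 553.00 → outlier.
All remaining values lie within [225.00, 553.00].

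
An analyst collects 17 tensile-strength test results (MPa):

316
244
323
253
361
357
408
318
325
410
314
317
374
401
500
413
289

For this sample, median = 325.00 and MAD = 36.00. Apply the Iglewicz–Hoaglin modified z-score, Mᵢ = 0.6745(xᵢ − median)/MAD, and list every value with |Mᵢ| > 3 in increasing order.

|Mᵢ| > 3 ⇔ |xᵢ − 325.00| > 3·36.00/0.6745 = 160.12.
So outliers lie outside [164.88, 485.12].
500: M = 3.28 → outlier.

500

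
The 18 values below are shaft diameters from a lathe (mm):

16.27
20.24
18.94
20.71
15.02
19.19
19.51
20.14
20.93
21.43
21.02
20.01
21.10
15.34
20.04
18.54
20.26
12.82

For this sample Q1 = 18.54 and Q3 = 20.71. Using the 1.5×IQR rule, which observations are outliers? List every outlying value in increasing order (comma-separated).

IQR = Q3 − Q1 = 20.71 − 18.54 = 2.17.
Lower fence = Q1 − 1.5·IQR = 18.54 − 3.255 = 15.285.
Upper fence = Q3 + 1.5·IQR = 20.71 + 3.255 = 23.965.
12.82 < 15.285 → outlier.
15.02 < 15.285 → outlier.
All remaining values lie within [15.285, 23.965].

12.82, 15.02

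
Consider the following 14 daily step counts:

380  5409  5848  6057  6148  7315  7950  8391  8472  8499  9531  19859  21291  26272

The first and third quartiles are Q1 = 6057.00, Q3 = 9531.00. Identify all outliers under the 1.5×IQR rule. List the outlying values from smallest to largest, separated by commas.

IQR = Q3 − Q1 = 9531.00 − 6057.00 = 3474.00.
Lower fence = Q1 − 1.5·IQR = 6057.00 − 5211.00 = 846.00.
Upper fence = Q3 + 1.5·IQR = 9531.00 + 5211.00 = 14742.00.
380 < 846.00 → outlier.
19859 > 14742.00 → outlier.
21291 > 14742.00 → outlier.
26272 > 14742.00 → outlier.
All remaining values lie within [846.00, 14742.00].

380, 19859, 21291, 26272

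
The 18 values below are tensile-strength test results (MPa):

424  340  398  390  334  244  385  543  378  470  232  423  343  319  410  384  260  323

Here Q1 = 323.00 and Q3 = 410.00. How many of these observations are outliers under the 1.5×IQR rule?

1

IQR = 87.00; fences at 323.00 − 130.50 = 192.50 and 410.00 + 130.50 = 540.50.
Outside the cutoffs: 543.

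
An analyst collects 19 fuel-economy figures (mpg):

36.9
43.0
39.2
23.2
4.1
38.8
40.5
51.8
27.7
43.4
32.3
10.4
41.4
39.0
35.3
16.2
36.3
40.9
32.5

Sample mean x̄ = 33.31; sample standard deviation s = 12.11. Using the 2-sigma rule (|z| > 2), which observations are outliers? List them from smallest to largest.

4.1

Cutoffs at x̄ ± 2s: 33.31 ± 2·12.11 = [9.09, 57.53].
4.1: z = -2.41, |z| > 2 → outlier.
Every other value lies within [9.09, 57.53].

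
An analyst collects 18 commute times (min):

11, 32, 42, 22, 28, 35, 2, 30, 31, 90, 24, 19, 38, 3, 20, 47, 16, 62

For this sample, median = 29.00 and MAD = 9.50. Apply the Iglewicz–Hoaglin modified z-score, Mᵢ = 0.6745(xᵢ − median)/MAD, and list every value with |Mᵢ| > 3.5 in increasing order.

|Mᵢ| > 3.5 ⇔ |xᵢ − 29.00| > 3.5·9.50/0.6745 = 49.30.
So outliers lie outside [-20.30, 78.30].
90: M = 4.33 → outlier.

90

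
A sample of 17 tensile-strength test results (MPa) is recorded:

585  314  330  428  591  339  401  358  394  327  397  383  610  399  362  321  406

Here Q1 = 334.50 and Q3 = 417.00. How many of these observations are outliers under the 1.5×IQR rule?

3

IQR = 82.50; fences at 334.50 − 123.75 = 210.75 and 417.00 + 123.75 = 540.75.
Outside the cutoffs: 585, 591, 610.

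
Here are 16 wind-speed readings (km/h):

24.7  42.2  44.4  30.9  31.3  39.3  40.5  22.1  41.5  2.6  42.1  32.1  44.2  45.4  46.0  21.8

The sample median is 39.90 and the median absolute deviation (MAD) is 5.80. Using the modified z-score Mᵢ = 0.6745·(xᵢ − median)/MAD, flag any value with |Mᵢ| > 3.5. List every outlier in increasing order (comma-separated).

2.6

|Mᵢ| > 3.5 ⇔ |xᵢ − 39.90| > 3.5·5.80/0.6745 = 30.10.
So outliers lie outside [9.80, 70.00].
2.6: M = -4.34 → outlier.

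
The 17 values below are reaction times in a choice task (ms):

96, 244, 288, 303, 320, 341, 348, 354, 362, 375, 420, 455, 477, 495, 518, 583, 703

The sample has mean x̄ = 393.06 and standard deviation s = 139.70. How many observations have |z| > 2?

2

Cutoffs: x̄ ± 2s = [113.66, 672.46].
Outside the cutoffs: 96, 703.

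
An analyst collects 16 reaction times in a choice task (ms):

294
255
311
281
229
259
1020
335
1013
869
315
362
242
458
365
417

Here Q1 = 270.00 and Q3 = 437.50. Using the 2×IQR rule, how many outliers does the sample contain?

IQR = 167.50; fences at 270.00 − 335.00 = -65.00 and 437.50 + 335.00 = 772.50.
Outside the cutoffs: 869, 1013, 1020.

3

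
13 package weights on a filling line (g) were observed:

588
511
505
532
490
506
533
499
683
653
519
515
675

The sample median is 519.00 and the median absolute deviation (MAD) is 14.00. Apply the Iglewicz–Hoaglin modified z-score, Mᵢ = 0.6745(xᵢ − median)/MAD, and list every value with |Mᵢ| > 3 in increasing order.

588, 653, 675, 683

|Mᵢ| > 3 ⇔ |xᵢ − 519.00| > 3·14.00/0.6745 = 62.27.
So outliers lie outside [456.73, 581.27].
588: M = 3.32 → outlier.
653: M = 6.46 → outlier.
675: M = 7.52 → outlier.
683: M = 7.90 → outlier.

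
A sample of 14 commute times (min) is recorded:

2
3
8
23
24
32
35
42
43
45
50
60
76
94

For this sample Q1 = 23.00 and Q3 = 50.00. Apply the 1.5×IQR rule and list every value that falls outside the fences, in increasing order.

94

IQR = Q3 − Q1 = 50.00 − 23.00 = 27.00.
Lower fence = Q1 − 1.5·IQR = 23.00 − 40.50 = -17.50.
Upper fence = Q3 + 1.5·IQR = 50.00 + 40.50 = 90.50.
94 > 90.50 → outlier.
All remaining values lie within [-17.50, 90.50].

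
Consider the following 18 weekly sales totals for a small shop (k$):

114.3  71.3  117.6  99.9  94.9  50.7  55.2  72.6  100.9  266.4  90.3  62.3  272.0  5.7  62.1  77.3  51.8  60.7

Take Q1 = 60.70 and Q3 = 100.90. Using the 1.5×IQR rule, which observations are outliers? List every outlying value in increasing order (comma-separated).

IQR = Q3 − Q1 = 100.90 − 60.70 = 40.20.
Lower fence = Q1 − 1.5·IQR = 60.70 − 60.30 = 0.40.
Upper fence = Q3 + 1.5·IQR = 100.90 + 60.30 = 161.20.
266.4 > 161.20 → outlier.
272.0 > 161.20 → outlier.
All remaining values lie within [0.40, 161.20].

266.4, 272.0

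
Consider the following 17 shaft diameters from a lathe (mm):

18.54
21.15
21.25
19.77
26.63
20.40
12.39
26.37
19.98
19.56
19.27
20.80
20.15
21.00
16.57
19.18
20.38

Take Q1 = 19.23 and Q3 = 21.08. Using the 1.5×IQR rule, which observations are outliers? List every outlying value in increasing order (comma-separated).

IQR = Q3 − Q1 = 21.08 − 19.23 = 1.85.
Lower fence = Q1 − 1.5·IQR = 19.23 − 2.775 = 16.455.
Upper fence = Q3 + 1.5·IQR = 21.08 + 2.775 = 23.855.
12.39 < 16.455 → outlier.
26.37 > 23.855 → outlier.
26.63 > 23.855 → outlier.
All remaining values lie within [16.455, 23.855].

12.39, 26.37, 26.63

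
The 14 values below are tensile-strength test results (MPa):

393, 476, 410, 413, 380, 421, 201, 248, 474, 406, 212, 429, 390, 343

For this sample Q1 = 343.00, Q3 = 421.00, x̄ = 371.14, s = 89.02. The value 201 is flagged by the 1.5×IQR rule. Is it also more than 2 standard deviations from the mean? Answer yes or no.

no

z = (201 − 371.14) / 89.02 = -1.91.
|z| = 1.91 ≤ 2.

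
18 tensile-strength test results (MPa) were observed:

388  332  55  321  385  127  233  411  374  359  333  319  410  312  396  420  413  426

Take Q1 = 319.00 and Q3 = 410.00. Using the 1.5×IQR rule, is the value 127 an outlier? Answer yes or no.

IQR = Q3 − Q1 = 410.00 − 319.00 = 91.00.
Lower fence = Q1 − 1.5·IQR = 319.00 − 136.50 = 182.50.
Upper fence = Q3 + 1.5·IQR = 410.00 + 136.50 = 546.50.
127 lies below the lower fence.

yes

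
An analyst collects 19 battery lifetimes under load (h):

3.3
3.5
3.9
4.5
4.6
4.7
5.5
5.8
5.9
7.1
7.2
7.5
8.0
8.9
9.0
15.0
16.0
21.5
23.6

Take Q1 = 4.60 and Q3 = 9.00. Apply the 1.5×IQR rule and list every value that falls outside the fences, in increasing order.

16.0, 21.5, 23.6

IQR = Q3 − Q1 = 9.00 − 4.60 = 4.40.
Lower fence = Q1 − 1.5·IQR = 4.60 − 6.60 = -2.00.
Upper fence = Q3 + 1.5·IQR = 9.00 + 6.60 = 15.60.
16.0 > 15.60 → outlier.
21.5 > 15.60 → outlier.
23.6 > 15.60 → outlier.
All remaining values lie within [-2.00, 15.60].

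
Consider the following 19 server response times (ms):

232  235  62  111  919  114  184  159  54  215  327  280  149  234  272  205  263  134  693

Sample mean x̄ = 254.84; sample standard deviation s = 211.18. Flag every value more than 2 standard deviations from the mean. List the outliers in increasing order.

Cutoffs at x̄ ± 2s: 254.84 ± 2·211.18 = [-167.52, 677.20].
693: z = 2.07, |z| > 2 → outlier.
919: z = 3.14, |z| > 2 → outlier.
Every other value lies within [-167.52, 677.20].

693, 919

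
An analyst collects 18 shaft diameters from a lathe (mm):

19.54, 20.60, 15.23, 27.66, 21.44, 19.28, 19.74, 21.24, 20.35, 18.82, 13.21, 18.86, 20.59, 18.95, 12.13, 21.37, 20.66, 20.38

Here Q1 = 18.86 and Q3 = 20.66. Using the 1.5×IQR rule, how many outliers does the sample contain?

4

IQR = 1.80; fences at 18.86 − 2.70 = 16.16 and 20.66 + 2.70 = 23.36.
Outside the cutoffs: 12.13, 13.21, 15.23, 27.66.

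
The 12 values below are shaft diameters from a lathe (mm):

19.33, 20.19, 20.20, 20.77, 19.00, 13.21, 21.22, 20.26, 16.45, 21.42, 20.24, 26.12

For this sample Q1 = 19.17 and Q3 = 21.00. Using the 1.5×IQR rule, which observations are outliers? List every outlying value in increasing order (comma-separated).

13.21, 26.12

IQR = Q3 − Q1 = 21.00 − 19.17 = 1.83.
Lower fence = Q1 − 1.5·IQR = 19.17 − 2.745 = 16.425.
Upper fence = Q3 + 1.5·IQR = 21.00 + 2.745 = 23.745.
13.21 < 16.425 → outlier.
26.12 > 23.745 → outlier.
All remaining values lie within [16.425, 23.745].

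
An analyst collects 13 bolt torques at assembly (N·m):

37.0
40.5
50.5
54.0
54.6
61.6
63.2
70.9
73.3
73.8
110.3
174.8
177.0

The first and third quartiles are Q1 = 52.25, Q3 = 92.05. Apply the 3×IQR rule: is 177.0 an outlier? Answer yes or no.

no

IQR = Q3 − Q1 = 92.05 − 52.25 = 39.80.
Lower fence = Q1 − 3·IQR = 52.25 − 119.40 = -67.15.
Upper fence = Q3 + 3·IQR = 92.05 + 119.40 = 211.45.
177.0 lies within [-67.15, 211.45].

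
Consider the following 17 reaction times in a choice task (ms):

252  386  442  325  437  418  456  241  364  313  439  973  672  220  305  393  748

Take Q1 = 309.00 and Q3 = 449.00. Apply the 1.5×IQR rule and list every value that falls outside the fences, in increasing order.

IQR = Q3 − Q1 = 449.00 − 309.00 = 140.00.
Lower fence = Q1 − 1.5·IQR = 309.00 − 210.00 = 99.00.
Upper fence = Q3 + 1.5·IQR = 449.00 + 210.00 = 659.00.
672 > 659.00 → outlier.
748 > 659.00 → outlier.
973 > 659.00 → outlier.
All remaining values lie within [99.00, 659.00].

672, 748, 973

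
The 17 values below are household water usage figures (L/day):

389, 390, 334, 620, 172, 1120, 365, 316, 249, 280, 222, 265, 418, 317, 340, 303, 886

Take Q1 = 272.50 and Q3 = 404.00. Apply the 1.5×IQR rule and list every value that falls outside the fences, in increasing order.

620, 886, 1120

IQR = Q3 − Q1 = 404.00 − 272.50 = 131.50.
Lower fence = Q1 − 1.5·IQR = 272.50 − 197.25 = 75.25.
Upper fence = Q3 + 1.5·IQR = 404.00 + 197.25 = 601.25.
620 > 601.25 → outlier.
886 > 601.25 → outlier.
1120 > 601.25 → outlier.
All remaining values lie within [75.25, 601.25].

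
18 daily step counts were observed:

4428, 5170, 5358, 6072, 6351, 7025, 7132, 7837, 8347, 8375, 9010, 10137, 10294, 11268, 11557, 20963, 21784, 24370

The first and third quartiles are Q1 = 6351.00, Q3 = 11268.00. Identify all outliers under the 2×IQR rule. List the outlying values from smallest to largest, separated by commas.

21784, 24370

IQR = Q3 − Q1 = 11268.00 − 6351.00 = 4917.00.
Lower fence = Q1 − 2·IQR = 6351.00 − 9834.00 = -3483.00.
Upper fence = Q3 + 2·IQR = 11268.00 + 9834.00 = 21102.00.
21784 > 21102.00 → outlier.
24370 > 21102.00 → outlier.
All remaining values lie within [-3483.00, 21102.00].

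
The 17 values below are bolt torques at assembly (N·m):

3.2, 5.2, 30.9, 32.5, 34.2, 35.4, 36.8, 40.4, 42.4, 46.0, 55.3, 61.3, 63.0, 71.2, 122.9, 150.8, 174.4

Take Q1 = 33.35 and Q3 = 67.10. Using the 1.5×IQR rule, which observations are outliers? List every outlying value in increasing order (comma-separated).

122.9, 150.8, 174.4

IQR = Q3 − Q1 = 67.10 − 33.35 = 33.75.
Lower fence = Q1 − 1.5·IQR = 33.35 − 50.625 = -17.275.
Upper fence = Q3 + 1.5·IQR = 67.10 + 50.625 = 117.725.
122.9 > 117.725 → outlier.
150.8 > 117.725 → outlier.
174.4 > 117.725 → outlier.
All remaining values lie within [-17.275, 117.725].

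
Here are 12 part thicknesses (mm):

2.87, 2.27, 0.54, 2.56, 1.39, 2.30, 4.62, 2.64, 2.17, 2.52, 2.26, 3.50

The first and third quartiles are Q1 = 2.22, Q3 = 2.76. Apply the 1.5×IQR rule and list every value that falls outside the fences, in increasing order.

IQR = Q3 − Q1 = 2.76 − 2.22 = 0.54.
Lower fence = Q1 − 1.5·IQR = 2.22 − 0.81 = 1.41.
Upper fence = Q3 + 1.5·IQR = 2.76 + 0.81 = 3.57.
0.54 < 1.41 → outlier.
1.39 < 1.41 → outlier.
4.62 > 3.57 → outlier.
All remaining values lie within [1.41, 3.57].

0.54, 1.39, 4.62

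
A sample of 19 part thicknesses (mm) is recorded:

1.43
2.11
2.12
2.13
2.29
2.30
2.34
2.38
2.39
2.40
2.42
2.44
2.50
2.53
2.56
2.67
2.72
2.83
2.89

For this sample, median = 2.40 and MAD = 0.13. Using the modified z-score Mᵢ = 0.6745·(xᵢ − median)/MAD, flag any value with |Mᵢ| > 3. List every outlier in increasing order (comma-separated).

1.43

|Mᵢ| > 3 ⇔ |xᵢ − 2.40| > 3·0.13/0.6745 = 0.58.
So outliers lie outside [1.82, 2.98].
1.43: M = -5.03 → outlier.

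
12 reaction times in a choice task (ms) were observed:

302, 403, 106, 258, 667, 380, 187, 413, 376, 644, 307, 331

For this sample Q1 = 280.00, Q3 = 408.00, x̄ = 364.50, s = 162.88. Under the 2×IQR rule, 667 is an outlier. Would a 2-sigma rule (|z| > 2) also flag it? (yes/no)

z = (667 − 364.50) / 162.88 = 1.86.
|z| = 1.86 ≤ 2.

no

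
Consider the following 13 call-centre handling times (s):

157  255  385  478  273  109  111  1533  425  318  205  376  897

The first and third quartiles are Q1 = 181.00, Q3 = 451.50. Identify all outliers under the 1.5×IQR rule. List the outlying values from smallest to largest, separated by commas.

897, 1533

IQR = Q3 − Q1 = 451.50 − 181.00 = 270.50.
Lower fence = Q1 − 1.5·IQR = 181.00 − 405.75 = -224.75.
Upper fence = Q3 + 1.5·IQR = 451.50 + 405.75 = 857.25.
897 > 857.25 → outlier.
1533 > 857.25 → outlier.
All remaining values lie within [-224.75, 857.25].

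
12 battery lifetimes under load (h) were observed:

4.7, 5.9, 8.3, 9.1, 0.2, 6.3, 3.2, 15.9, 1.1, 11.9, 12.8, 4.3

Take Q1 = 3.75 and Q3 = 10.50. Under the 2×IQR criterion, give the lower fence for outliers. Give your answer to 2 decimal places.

-9.75

IQR = Q3 − Q1 = 10.50 − 3.75 = 6.75.
Lower fence = Q1 − 2·IQR = 3.75 − 13.50 = -9.75.
Upper fence = Q3 + 2·IQR = 10.50 + 13.50 = 24.00.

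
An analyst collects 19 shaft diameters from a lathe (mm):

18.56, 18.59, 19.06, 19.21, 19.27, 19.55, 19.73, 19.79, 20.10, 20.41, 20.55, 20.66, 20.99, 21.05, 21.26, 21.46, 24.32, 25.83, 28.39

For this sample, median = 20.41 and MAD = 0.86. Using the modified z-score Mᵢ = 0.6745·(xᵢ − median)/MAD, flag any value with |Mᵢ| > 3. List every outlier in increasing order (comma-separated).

|Mᵢ| > 3 ⇔ |xᵢ − 20.41| > 3·0.86/0.6745 = 3.83.
So outliers lie outside [16.58, 24.24].
24.32: M = 3.07 → outlier.
25.83: M = 4.25 → outlier.
28.39: M = 6.26 → outlier.

24.32, 25.83, 28.39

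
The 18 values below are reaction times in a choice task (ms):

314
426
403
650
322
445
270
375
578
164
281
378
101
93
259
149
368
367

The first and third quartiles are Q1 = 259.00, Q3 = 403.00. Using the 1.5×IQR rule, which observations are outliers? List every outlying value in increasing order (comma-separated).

650

IQR = Q3 − Q1 = 403.00 − 259.00 = 144.00.
Lower fence = Q1 − 1.5·IQR = 259.00 − 216.00 = 43.00.
Upper fence = Q3 + 1.5·IQR = 403.00 + 216.00 = 619.00.
650 > 619.00 → outlier.
All remaining values lie within [43.00, 619.00].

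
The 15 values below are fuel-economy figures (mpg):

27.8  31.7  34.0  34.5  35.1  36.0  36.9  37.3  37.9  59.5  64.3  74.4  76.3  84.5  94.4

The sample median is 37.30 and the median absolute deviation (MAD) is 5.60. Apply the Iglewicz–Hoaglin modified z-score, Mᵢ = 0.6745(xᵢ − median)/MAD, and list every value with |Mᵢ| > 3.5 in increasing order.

|Mᵢ| > 3.5 ⇔ |xᵢ − 37.30| > 3.5·5.60/0.6745 = 29.06.
So outliers lie outside [8.24, 66.36].
74.4: M = 4.47 → outlier.
76.3: M = 4.70 → outlier.
84.5: M = 5.69 → outlier.
94.4: M = 6.88 → outlier.

74.4, 76.3, 84.5, 94.4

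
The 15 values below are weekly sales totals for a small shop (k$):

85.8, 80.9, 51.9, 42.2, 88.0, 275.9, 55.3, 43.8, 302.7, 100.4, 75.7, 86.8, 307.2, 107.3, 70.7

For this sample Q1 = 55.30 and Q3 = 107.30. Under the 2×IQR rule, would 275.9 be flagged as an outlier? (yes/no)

yes

IQR = Q3 − Q1 = 107.30 − 55.30 = 52.00.
Lower fence = Q1 − 2·IQR = 55.30 − 104.00 = -48.70.
Upper fence = Q3 + 2·IQR = 107.30 + 104.00 = 211.30.
275.9 lies above the upper fence.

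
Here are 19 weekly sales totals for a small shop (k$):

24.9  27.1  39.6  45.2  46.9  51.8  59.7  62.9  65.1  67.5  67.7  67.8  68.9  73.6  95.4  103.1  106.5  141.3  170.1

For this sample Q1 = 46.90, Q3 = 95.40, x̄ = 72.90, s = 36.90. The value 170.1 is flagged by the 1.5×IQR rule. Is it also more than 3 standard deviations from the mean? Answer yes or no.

no

z = (170.1 − 72.90) / 36.90 = 2.63.
|z| = 2.63 ≤ 3.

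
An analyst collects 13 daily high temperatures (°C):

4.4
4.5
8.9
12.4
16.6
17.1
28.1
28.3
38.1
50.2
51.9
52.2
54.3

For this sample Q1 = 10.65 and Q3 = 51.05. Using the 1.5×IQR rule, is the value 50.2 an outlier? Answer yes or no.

IQR = Q3 − Q1 = 51.05 − 10.65 = 40.40.
Lower fence = Q1 − 1.5·IQR = 10.65 − 60.60 = -49.95.
Upper fence = Q3 + 1.5·IQR = 51.05 + 60.60 = 111.65.
50.2 lies within [-49.95, 111.65].

no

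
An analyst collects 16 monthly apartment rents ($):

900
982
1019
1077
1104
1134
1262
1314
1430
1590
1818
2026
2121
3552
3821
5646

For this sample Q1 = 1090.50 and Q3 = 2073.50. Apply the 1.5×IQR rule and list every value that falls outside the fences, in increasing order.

IQR = Q3 − Q1 = 2073.50 − 1090.50 = 983.00.
Lower fence = Q1 − 1.5·IQR = 1090.50 − 1474.50 = -384.00.
Upper fence = Q3 + 1.5·IQR = 2073.50 + 1474.50 = 3548.00.
3552 > 3548.00 → outlier.
3821 > 3548.00 → outlier.
5646 > 3548.00 → outlier.
All remaining values lie within [-384.00, 3548.00].

3552, 3821, 5646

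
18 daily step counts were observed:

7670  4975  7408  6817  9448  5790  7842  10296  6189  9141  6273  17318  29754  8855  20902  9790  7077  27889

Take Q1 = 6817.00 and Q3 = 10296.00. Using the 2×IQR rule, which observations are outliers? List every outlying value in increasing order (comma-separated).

17318, 20902, 27889, 29754

IQR = Q3 − Q1 = 10296.00 − 6817.00 = 3479.00.
Lower fence = Q1 − 2·IQR = 6817.00 − 6958.00 = -141.00.
Upper fence = Q3 + 2·IQR = 10296.00 + 6958.00 = 17254.00.
17318 > 17254.00 → outlier.
20902 > 17254.00 → outlier.
27889 > 17254.00 → outlier.
29754 > 17254.00 → outlier.
All remaining values lie within [-141.00, 17254.00].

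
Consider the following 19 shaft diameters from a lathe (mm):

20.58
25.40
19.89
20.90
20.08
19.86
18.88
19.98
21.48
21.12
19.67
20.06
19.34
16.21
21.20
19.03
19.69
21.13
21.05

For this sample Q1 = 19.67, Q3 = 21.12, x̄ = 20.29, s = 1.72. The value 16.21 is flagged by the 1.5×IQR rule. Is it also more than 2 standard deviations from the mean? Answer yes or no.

yes

z = (16.21 − 20.29) / 1.72 = -2.37.
|z| = 2.37 > 2.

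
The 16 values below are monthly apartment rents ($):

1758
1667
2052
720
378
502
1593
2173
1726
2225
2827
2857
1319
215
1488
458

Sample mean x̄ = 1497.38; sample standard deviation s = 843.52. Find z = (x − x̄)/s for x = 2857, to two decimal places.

z = (2857 − 1497.38) / 843.52 = 1.61.

1.61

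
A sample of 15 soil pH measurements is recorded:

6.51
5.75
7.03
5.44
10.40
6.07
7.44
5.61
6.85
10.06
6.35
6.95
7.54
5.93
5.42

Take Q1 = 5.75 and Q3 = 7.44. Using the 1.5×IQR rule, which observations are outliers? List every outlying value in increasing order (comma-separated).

10.06, 10.40

IQR = Q3 − Q1 = 7.44 − 5.75 = 1.69.
Lower fence = Q1 − 1.5·IQR = 5.75 − 2.535 = 3.215.
Upper fence = Q3 + 1.5·IQR = 7.44 + 2.535 = 9.975.
10.06 > 9.975 → outlier.
10.40 > 9.975 → outlier.
All remaining values lie within [3.215, 9.975].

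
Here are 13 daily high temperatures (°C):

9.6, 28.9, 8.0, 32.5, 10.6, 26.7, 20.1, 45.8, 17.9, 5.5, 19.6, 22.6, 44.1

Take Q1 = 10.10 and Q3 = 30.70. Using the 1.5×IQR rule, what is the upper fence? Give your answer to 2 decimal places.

IQR = Q3 − Q1 = 30.70 − 10.10 = 20.60.
Lower fence = Q1 − 1.5·IQR = 10.10 − 30.90 = -20.80.
Upper fence = Q3 + 1.5·IQR = 30.70 + 30.90 = 61.60.

61.60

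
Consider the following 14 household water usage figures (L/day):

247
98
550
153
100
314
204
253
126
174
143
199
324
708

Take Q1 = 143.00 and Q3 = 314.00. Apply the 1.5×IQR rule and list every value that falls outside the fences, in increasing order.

708

IQR = Q3 − Q1 = 314.00 − 143.00 = 171.00.
Lower fence = Q1 − 1.5·IQR = 143.00 − 256.50 = -113.50.
Upper fence = Q3 + 1.5·IQR = 314.00 + 256.50 = 570.50.
708 > 570.50 → outlier.
All remaining values lie within [-113.50, 570.50].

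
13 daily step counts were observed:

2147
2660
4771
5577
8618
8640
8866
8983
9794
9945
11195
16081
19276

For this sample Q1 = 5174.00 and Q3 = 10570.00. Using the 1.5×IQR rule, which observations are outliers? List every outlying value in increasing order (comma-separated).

IQR = Q3 − Q1 = 10570.00 − 5174.00 = 5396.00.
Lower fence = Q1 − 1.5·IQR = 5174.00 − 8094.00 = -2920.00.
Upper fence = Q3 + 1.5·IQR = 10570.00 + 8094.00 = 18664.00.
19276 > 18664.00 → outlier.
All remaining values lie within [-2920.00, 18664.00].

19276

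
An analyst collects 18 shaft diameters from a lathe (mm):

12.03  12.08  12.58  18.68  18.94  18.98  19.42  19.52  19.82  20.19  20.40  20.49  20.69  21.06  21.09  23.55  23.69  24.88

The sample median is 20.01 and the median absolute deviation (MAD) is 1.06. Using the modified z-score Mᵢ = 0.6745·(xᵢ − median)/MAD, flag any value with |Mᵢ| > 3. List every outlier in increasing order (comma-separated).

|Mᵢ| > 3 ⇔ |xᵢ − 20.01| > 3·1.06/0.6745 = 4.71.
So outliers lie outside [15.30, 24.72].
12.03: M = -5.08 → outlier.
12.08: M = -5.05 → outlier.
12.58: M = -4.73 → outlier.
24.88: M = 3.10 → outlier.

12.03, 12.08, 12.58, 24.88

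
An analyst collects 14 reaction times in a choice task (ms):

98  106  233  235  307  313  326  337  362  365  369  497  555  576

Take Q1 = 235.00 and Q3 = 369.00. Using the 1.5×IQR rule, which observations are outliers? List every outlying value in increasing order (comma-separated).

IQR = Q3 − Q1 = 369.00 − 235.00 = 134.00.
Lower fence = Q1 − 1.5·IQR = 235.00 − 201.00 = 34.00.
Upper fence = Q3 + 1.5·IQR = 369.00 + 201.00 = 570.00.
576 > 570.00 → outlier.
All remaining values lie within [34.00, 570.00].

576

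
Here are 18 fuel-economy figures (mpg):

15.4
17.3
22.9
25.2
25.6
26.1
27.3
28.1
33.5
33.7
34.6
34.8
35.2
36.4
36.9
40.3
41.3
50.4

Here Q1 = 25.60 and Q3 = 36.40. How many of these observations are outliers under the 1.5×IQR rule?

0

IQR = 10.80; fences at 25.60 − 16.20 = 9.40 and 36.40 + 16.20 = 52.60.
Every value lies within the cutoffs.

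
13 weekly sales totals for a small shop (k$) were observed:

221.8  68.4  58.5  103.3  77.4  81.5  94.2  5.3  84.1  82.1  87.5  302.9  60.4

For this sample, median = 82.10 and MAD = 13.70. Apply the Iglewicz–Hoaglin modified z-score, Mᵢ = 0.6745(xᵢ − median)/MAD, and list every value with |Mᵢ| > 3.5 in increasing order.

5.3, 221.8, 302.9

|Mᵢ| > 3.5 ⇔ |xᵢ − 82.10| > 3.5·13.70/0.6745 = 71.09.
So outliers lie outside [11.01, 153.19].
5.3: M = -3.78 → outlier.
221.8: M = 6.88 → outlier.
302.9: M = 10.87 → outlier.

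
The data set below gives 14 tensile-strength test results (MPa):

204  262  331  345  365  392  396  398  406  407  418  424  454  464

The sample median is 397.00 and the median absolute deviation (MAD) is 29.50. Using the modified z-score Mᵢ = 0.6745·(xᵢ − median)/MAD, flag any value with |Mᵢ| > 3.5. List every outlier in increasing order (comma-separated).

204

|Mᵢ| > 3.5 ⇔ |xᵢ − 397.00| > 3.5·29.50/0.6745 = 153.08.
So outliers lie outside [243.92, 550.08].
204: M = -4.41 → outlier.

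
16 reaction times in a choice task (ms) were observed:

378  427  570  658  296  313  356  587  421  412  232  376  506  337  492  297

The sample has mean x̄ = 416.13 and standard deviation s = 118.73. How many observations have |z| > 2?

Cutoffs: x̄ ± 2s = [178.67, 653.59].
Outside the cutoffs: 658.

1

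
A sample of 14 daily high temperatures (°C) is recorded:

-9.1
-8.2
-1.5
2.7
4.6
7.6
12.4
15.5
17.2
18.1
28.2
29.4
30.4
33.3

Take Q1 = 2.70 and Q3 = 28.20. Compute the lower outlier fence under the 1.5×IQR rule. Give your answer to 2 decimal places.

-35.55

IQR = Q3 − Q1 = 28.20 − 2.70 = 25.50.
Lower fence = Q1 − 1.5·IQR = 2.70 − 38.25 = -35.55.
Upper fence = Q3 + 1.5·IQR = 28.20 + 38.25 = 66.45.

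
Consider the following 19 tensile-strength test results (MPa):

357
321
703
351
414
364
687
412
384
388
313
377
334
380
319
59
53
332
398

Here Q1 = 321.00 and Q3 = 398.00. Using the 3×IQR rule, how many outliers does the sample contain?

IQR = 77.00; fences at 321.00 − 231.00 = 90.00 and 398.00 + 231.00 = 629.00.
Outside the cutoffs: 53, 59, 687, 703.

4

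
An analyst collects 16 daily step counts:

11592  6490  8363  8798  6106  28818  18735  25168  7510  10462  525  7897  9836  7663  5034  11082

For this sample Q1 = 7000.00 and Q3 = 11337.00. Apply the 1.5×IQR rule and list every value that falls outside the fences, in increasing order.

IQR = Q3 − Q1 = 11337.00 − 7000.00 = 4337.00.
Lower fence = Q1 − 1.5·IQR = 7000.00 − 6505.50 = 494.50.
Upper fence = Q3 + 1.5·IQR = 11337.00 + 6505.50 = 17842.50.
18735 > 17842.50 → outlier.
25168 > 17842.50 → outlier.
28818 > 17842.50 → outlier.
All remaining values lie within [494.50, 17842.50].

18735, 25168, 28818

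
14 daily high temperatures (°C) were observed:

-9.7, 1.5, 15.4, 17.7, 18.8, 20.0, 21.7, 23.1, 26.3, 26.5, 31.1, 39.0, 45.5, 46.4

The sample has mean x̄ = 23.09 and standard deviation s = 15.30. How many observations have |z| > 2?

1

Cutoffs: x̄ ± 2s = [-7.51, 53.69].
Outside the cutoffs: -9.7.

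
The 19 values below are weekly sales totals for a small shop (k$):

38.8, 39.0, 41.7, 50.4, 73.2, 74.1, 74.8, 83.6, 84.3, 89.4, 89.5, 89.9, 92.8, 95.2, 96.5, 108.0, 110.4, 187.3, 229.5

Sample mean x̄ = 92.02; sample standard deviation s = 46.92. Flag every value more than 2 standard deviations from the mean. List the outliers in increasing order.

187.3, 229.5

Cutoffs at x̄ ± 2s: 92.02 ± 2·46.92 = [-1.82, 185.86].
187.3: z = 2.03, |z| > 2 → outlier.
229.5: z = 2.93, |z| > 2 → outlier.
Every other value lies within [-1.82, 185.86].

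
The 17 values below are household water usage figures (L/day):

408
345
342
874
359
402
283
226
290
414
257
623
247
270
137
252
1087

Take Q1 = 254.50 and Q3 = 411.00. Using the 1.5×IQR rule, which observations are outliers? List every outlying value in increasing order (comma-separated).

874, 1087

IQR = Q3 − Q1 = 411.00 − 254.50 = 156.50.
Lower fence = Q1 − 1.5·IQR = 254.50 − 234.75 = 19.75.
Upper fence = Q3 + 1.5·IQR = 411.00 + 234.75 = 645.75.
874 > 645.75 → outlier.
1087 > 645.75 → outlier.
All remaining values lie within [19.75, 645.75].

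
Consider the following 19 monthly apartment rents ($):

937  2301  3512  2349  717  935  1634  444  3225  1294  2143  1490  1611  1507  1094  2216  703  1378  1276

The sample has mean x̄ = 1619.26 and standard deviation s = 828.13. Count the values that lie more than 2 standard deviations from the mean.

1

Cutoffs: x̄ ± 2s = [-37.00, 3275.52].
Outside the cutoffs: 3512.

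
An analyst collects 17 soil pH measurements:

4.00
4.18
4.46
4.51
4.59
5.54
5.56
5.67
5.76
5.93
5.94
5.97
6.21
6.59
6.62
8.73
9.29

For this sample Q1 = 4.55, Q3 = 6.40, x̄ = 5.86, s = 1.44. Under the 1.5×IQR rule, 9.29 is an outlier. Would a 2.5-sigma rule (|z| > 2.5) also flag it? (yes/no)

no

z = (9.29 − 5.86) / 1.44 = 2.38.
|z| = 2.38 ≤ 2.5.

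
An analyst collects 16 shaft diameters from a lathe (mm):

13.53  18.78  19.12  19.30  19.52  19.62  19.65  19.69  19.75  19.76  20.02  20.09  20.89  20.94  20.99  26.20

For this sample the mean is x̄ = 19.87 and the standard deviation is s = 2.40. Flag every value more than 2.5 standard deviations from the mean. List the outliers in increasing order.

13.53, 26.20

Cutoffs at x̄ ± 2.5s: 19.87 ± 2.5·2.40 = [13.87, 25.87].
13.53: z = -2.64, |z| > 2.5 → outlier.
26.20: z = 2.64, |z| > 2.5 → outlier.
Every other value lies within [13.87, 25.87].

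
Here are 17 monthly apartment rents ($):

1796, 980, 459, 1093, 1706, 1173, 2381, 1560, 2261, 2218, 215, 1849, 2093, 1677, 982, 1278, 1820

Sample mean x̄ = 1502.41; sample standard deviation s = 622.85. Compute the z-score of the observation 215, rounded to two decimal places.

z = (215 − 1502.41) / 622.85 = -2.07.

-2.07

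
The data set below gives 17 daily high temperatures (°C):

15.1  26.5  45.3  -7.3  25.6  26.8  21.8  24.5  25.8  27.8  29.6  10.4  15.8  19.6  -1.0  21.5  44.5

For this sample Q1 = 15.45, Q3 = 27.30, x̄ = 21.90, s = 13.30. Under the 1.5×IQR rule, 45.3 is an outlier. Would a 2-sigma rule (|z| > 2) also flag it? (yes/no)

no

z = (45.3 − 21.90) / 13.30 = 1.76.
|z| = 1.76 ≤ 2.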